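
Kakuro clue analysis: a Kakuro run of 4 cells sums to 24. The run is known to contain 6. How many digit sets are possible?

4 distinct digits from 1–9 sum between 10 and 30.
Keeping only sets containing 6.
Enumerating: {1,6,8,9}, {2,6,7,9}, {3,6,7,8}, {4,5,6,9}.

4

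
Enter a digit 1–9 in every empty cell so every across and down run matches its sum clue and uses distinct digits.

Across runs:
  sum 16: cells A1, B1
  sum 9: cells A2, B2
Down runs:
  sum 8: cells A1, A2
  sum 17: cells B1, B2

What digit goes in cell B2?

8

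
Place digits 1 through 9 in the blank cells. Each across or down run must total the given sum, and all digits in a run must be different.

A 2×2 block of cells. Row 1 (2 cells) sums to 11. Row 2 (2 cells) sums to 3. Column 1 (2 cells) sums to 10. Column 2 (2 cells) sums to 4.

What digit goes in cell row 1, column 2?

3 in 2 cells must be {1,2}; 4 in 2 cells must be {1,3}.
The 11 across and the 4 down share only 3, so (1,2) = 3.
(2,2) = 4 − 3 = 1 completes the 4 down.
(1,1) = 11 − 3 = 8 completes the 11 across.
(2,1) = 3 − 1 = 2 completes the 3 across.

3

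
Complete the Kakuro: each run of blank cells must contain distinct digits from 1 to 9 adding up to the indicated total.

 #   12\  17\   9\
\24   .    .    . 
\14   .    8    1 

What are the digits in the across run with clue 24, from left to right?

7 9 8

24 in 3 cells must be {7,8,9}; 17 in 2 cells must be {8,9}.
R1C2 = 17 − 8 = 9 completes the 17 down.
R1C3 = 9 − 1 = 8 completes the 9 down.
R2C1 = 14 − 9 = 5 completes the 14 across.
R1C1 = 24 − 17 = 7 completes the 24 across.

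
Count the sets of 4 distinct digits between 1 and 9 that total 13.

3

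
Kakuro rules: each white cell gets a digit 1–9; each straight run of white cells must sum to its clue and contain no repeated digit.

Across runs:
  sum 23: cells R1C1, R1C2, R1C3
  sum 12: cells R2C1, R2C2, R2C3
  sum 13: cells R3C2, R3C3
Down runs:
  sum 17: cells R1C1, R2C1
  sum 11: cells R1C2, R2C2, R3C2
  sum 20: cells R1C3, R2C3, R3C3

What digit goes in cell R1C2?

23 in 3 cells must be {6,8,9}; 17 in 2 cells must be {8,9}.
Nothing is forced directly, so branch on R1C1, whose candidates are 8 or 9. If R1C1 = 8: that forces R1C2 = 6, R1C3 = 9, R2C1 = 9, after which R2C3 would have to be in {1,2} for the 12 across but in {3,4,5,6,7,8} for the 20 down — contradiction. So R1C1 = 9.
R2C1 = 17 − 9 = 8 completes the 17 down.
Given what's placed, R2C3 must be 3 to fit the 12 across and 20 down.
R1C3 = 8: the only remaining digit allowed by both the 23 across and the 20 down.
R2C2 = 12 − 11 = 1 completes the 12 across.
R3C3 = 20 − 11 = 9 completes the 20 down.
R1C2 = 23 − 17 = 6 completes the 23 across.

6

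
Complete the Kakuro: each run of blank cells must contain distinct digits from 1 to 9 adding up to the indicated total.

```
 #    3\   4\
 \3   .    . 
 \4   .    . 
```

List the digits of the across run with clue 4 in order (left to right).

1, 3

3 in 2 cells must be {1,2}; 4 in 2 cells must be {1,3}.
The 3 across and the 4 down share only 1, so R1C2 = 1.
The 4 across and the 3 down share only 1, so R2C1 = 1.
R2C2 = 4 − 1 = 3 completes the 4 across.
R1C1 = 3 − 1 = 2 completes the 3 across.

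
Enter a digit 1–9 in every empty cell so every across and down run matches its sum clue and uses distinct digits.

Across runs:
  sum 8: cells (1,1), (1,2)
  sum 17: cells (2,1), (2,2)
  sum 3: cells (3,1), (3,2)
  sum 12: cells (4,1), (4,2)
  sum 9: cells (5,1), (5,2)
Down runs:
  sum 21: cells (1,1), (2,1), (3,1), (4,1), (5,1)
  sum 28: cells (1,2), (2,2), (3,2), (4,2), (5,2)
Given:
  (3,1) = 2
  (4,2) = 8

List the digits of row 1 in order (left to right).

1 7

17 in 2 cells must be {8,9}; 3 in 2 cells must be {1,2}.
Given what's placed, (2,2) must be 9 to fit the 17 across and 28 down.
(3,2) = 3 − 2 = 1 completes the 3 across.
(4,1) = 12 − 8 = 4 completes the 12 across.
(2,1) = 17 − 9 = 8 completes the 17 across.
No cell is forced outright now. (1,1) can only be 1 or 6 (the digits allowed by both its 8 across and its 21 down). If (1,1) = 6: then (1,2) would have to be in {2} for the 8 across but in {3,4,6,7} for the 28 down — contradiction. So (1,1) = 1.
(1,2) = 8 − 1 = 7 completes the 8 across.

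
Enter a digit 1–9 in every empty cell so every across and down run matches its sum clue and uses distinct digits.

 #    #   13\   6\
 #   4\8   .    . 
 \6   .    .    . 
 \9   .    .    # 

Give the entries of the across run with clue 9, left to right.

6 in 3 cells must be {1,2,3}; 4 in 2 cells must be {1,3}.
Nothing is forced directly, so branch on R2C3, whose candidates are 1 or 2. If R2C3 = 2: then R1C3 would have to be in {1,2,3,5,6,7} for the 8 across but in {4} for the 6 down — contradiction. So R2C3 = 1.
R1C3 = 6 − 1 = 5 completes the 6 down.
R2C1 = 3: the only remaining digit allowed by both the 6 across and the 4 down.
R2C2 = 6 − 4 = 2 completes the 6 across.
R3C1 = 4 − 3 = 1 completes the 4 down.
R3C2 = 9 − 1 = 8 completes the 9 across.
R1C2 = 8 − 5 = 3 completes the 8 across.

1, 8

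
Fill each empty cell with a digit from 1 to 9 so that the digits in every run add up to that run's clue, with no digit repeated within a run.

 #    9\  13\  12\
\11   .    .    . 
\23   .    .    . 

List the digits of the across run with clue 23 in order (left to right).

8, 6, 9

23 in 3 cells must be {6,8,9}.
Nothing is forced directly, so branch on R2C1, whose candidates are 6 or 8. If R2C1 = 6: that forces R1C1 = 3, R1C3 = 7, after which R2C3 would have to be in {8,9} for the 23 across but in {5} for the 12 down — contradiction. So R2C1 = 8.
R1C1 = 9 − 8 = 1 completes the 9 down.
Given what's placed, R2C3 must be 9 to fit the 23 across and 12 down.
R1C3 = 12 − 9 = 3 completes the 12 down.
R2C2 = 23 − 17 = 6 completes the 23 across.
R1C2 = 11 − 4 = 7 completes the 11 across.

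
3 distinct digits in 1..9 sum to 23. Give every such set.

3 distinct digits from 1–9 sum between 6 and 24.
Only one set works: {6,8,9}.

{6,8,9}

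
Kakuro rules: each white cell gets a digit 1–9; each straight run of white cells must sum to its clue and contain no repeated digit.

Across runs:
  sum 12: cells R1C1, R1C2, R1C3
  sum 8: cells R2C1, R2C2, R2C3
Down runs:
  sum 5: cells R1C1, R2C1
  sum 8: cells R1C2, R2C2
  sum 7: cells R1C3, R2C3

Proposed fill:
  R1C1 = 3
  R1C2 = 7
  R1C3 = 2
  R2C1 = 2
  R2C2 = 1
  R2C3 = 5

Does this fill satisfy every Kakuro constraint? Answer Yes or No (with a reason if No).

Yes

Across: 3+7+2=12; 2+1+5=8. Down: 3+2=5; 7+1=8; 2+5=7. No digit repeats within any run.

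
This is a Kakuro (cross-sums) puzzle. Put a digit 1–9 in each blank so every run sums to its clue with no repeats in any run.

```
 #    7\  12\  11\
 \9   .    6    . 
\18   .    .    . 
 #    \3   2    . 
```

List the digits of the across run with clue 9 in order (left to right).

1, 6, 2

3 in 2 cells must be {1,2}.
R2C2 = 12 − 8 = 4 completes the 12 down.
R3C3 = 3 − 2 = 1 completes the 3 across.
Given what's placed, R1C3 must be 2 to fit the 9 across and 11 down.
R2C3 = 11 − 3 = 8 completes the 11 down.
R1C1 = 9 − 8 = 1 completes the 9 across.
R2C1 = 18 − 12 = 6 completes the 18 across.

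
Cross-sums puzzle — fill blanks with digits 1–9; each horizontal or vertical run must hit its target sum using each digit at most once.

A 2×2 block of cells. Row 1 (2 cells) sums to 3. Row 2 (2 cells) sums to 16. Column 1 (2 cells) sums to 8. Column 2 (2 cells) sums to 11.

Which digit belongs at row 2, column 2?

3 in 2 cells must be {1,2}; 16 in 2 cells must be {7,9}.
The 3 across and the 11 down share only 2, so (1,2) = 2.
The 16 across and the 8 down share only 7, so (2,1) = 7.
(2,2) = 16 − 7 = 9 completes the 16 across.
(1,1) = 3 − 2 = 1 completes the 3 across.

9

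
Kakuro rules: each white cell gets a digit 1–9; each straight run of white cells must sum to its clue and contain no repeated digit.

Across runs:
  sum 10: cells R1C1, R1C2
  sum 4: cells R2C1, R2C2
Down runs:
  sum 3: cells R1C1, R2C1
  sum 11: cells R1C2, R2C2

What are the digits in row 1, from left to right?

2 8

4 in 2 cells must be {1,3}; 3 in 2 cells must be {1,2}.
The 4 across and the 3 down share only 1, so R2C1 = 1.
R2C2 = 4 − 1 = 3 completes the 4 across.
R1C1 = 3 − 1 = 2 completes the 3 down.
R1C2 = 10 − 2 = 8 completes the 10 across.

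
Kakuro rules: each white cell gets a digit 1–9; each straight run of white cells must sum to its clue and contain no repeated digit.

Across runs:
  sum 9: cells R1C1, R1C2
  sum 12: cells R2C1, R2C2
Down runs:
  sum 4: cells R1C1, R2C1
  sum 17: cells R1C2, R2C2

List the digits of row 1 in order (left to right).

1 8

4 in 2 cells must be {1,3}; 17 in 2 cells must be {8,9}.
The 9 across and the 17 down share only 8, so R1C2 = 8.
The 12 across and the 4 down share only 3, so R2C1 = 3.
R2C2 = 12 − 3 = 9 completes the 12 across.
R1C1 = 9 − 8 = 1 completes the 9 across.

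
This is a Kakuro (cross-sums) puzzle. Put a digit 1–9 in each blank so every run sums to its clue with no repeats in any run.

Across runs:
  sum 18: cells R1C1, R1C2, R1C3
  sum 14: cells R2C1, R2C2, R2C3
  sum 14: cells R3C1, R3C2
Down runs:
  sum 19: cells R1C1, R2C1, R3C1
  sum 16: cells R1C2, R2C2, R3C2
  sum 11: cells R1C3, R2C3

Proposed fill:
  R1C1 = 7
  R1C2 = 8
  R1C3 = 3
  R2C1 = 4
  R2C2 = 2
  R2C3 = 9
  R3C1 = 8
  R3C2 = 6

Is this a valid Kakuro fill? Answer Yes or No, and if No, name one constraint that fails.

No — the across run R2C1–R2C3 sums to 15, not 14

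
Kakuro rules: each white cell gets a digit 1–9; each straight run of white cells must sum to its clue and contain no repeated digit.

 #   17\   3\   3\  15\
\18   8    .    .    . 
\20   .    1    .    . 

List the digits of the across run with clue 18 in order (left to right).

17 in 2 cells must be {8,9}; 3 in 2 cells must be {1,2}.
R1C2 = 3 − 1 = 2 completes the 3 down.
R1C3 = 1: the only remaining digit allowed by both the 18 across and the 3 down.
R1C4 = 18 − 11 = 7 completes the 18 across.
R2C1 = 17 − 8 = 9 completes the 17 down.
R2C3 = 3 − 1 = 2 completes the 3 down.
R2C4 = 20 − 12 = 8 completes the 20 across.

8, 2, 1, 7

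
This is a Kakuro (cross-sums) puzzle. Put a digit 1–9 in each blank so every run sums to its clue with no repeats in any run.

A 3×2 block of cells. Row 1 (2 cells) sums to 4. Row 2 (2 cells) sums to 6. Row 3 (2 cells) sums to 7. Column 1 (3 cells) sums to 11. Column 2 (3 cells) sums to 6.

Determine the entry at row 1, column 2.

3

4 in 2 cells must be {1,3}; 6 in 3 cells must be {1,2,3}.
Nothing is forced directly, so branch on (1,1), whose candidates are 1 or 3. If (1,1) = 3: that forces (1,2) = 1, (2,2) = 2, (3,2) = 3, after which (2,1) would have to be in {4} for the 6 across but in {1,2,6,7} for the 11 down — contradiction. So (1,1) = 1.
(1,2) = 4 − 1 = 3 completes the 4 across.
Nothing is forced directly, so branch on (2,1), whose candidates are 2 or 4. If (2,1) = 2: then (2,2) would have to be in {4} for the 6 across but in {1,2} for the 6 down — contradiction. So (2,1) = 4.
(2,2) = 6 − 4 = 2 completes the 6 across.
(3,1) = 11 − 5 = 6 completes the 11 down.
(3,2) = 7 − 6 = 1 completes the 7 across.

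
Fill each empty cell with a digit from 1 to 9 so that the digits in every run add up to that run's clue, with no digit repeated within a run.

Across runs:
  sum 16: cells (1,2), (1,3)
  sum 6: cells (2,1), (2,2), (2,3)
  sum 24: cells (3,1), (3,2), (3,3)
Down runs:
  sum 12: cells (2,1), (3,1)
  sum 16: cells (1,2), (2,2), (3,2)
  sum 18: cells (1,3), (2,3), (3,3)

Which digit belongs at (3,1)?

9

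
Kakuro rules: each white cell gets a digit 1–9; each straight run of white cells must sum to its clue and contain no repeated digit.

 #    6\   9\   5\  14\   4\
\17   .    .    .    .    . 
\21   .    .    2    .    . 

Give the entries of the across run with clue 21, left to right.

4 in 2 cells must be {1,3}.
R1C3 = 5 − 2 = 3 completes the 5 down.
Given what's placed, R1C5 must be 1 to fit the 17 across and 4 down.
R2C5 = 4 − 1 = 3 completes the 4 down.
No cell is forced outright now. R1C4 can only be 5 or 6 (the digits allowed by both its 17 across and its 14 down). If R1C4 = 5: that forces R1C1 = 2, R1C2 = 6, R2C1 = 4, after which R2C2 would have to be in {5,7} for the 21 across but in {3} for the 9 down — contradiction. So R1C4 = 6.
R2C4 = 14 − 6 = 8 completes the 14 down.
R2C1 = 1: the only remaining digit allowed by both the 21 across and the 6 down.
R2C2 = 21 − 14 = 7 completes the 21 across.

1, 7, 2, 8, 3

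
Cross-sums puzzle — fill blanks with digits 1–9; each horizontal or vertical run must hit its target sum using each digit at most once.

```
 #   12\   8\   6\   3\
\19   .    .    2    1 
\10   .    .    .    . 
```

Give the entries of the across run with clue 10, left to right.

3 1 4 2

10 in 4 cells must be {1,2,3,4}; 3 in 2 cells must be {1,2}.
Given what's placed, R1C2 must be 7 to fit the 19 across and 8 down.
R2C2 = 8 − 7 = 1 completes the 8 down.
R2C3 = 6 − 2 = 4 completes the 6 down.
R2C4 = 3 − 1 = 2 completes the 3 down.
R1C1 = 19 − 10 = 9 completes the 19 across.
R2C1 = 10 − 7 = 3 completes the 10 across.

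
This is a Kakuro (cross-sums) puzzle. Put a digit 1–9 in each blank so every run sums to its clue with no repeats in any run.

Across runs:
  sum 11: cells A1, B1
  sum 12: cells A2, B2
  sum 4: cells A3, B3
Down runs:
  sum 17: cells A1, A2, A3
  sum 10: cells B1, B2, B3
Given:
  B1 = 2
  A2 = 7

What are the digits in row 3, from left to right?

1, 3

4 in 2 cells must be {1,3}.
A1 = 11 − 2 = 9 completes the 11 across.
B2 = 12 − 7 = 5 completes the 12 across.
A3 = 17 − 16 = 1 completes the 17 down.
B3 = 4 − 1 = 3 completes the 4 across.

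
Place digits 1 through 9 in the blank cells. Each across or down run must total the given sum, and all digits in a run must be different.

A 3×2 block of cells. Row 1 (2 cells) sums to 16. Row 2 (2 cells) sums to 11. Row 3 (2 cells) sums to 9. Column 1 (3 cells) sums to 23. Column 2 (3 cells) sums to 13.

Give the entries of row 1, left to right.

9, 7

16 in 2 cells must be {7,9}; 23 in 3 cells must be {6,8,9}.
The 16 across and the 23 down share only 9, so (1,1) = 9.
(1,2) = 16 − 9 = 7 completes the 16 across.
Nothing is forced directly, so branch on (2,1), whose candidates are 6 or 8. If (2,1) = 8: then (2,2) would have to be in {3} for the 11 across but in {1,2,4,5} for the 13 down — contradiction. So (2,1) = 6.
(2,2) = 11 − 6 = 5 completes the 11 across.
(3,1) = 23 − 15 = 8 completes the 23 down.
(3,2) = 9 − 8 = 1 completes the 9 across.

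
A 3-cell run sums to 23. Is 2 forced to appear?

The only way to make 23 from 3 distinct digits is {6,8,9}, which does not contain 2.

No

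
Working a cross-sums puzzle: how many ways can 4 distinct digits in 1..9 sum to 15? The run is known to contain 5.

4 distinct digits from 1–9 sum between 10 and 30.
Keeping only sets containing 5.
Enumerating: {1,2,5,7}, {1,3,5,6}.

2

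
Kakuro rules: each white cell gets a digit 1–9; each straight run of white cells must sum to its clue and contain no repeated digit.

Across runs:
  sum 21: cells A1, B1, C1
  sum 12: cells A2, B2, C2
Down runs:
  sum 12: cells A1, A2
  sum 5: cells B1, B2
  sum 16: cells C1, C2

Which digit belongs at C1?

16 in 2 cells must be {7,9}.
The 21 across and the 5 down share only 4, so B1 = 4.
Given what's placed, C1 must be 9 to fit the 21 across and 16 down.
B2 = 5 − 4 = 1 completes the 5 down.
C2 = 16 − 9 = 7 completes the 16 down.
A1 = 21 − 13 = 8 completes the 21 across.
A2 = 12 − 8 = 4 completes the 12 across.

9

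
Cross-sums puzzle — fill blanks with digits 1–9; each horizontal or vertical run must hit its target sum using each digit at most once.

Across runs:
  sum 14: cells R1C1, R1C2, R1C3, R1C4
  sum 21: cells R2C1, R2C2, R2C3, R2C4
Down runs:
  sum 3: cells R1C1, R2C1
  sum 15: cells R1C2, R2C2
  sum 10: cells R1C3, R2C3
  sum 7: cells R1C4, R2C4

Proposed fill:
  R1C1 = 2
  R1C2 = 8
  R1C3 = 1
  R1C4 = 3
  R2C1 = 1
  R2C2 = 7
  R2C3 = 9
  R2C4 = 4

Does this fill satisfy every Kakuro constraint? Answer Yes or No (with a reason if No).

Yes

Across: 2+8+1+3=14; 1+7+9+4=21. Down: 2+1=3; 8+7=15; 1+9=10; 3+4=7. No digit repeats within any run.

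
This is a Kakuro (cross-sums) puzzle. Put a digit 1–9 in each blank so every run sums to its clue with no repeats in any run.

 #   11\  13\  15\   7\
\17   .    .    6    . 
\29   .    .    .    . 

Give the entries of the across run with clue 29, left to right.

7 8 9 5

29 in 4 cells must be {5,7,8,9}.
R2C3 = 15 − 6 = 9 completes the 15 down.
R2C4 = 5: the only remaining digit allowed by both the 29 across and the 7 down.
R1C4 = 7 − 5 = 2 completes the 7 down.
Nothing is forced directly, so branch on R2C1, whose candidates are 7 or 8. If R2C1 = 8: then R1C1 would have to be in {1,4,5,8} for the 17 across but in {3} for the 11 down — contradiction. So R2C1 = 7.
R1C1 = 11 − 7 = 4 completes the 11 down.
R1C2 = 17 − 12 = 5 completes the 17 across.
R2C2 = 29 − 21 = 8 completes the 29 across.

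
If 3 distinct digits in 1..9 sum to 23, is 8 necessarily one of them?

Yes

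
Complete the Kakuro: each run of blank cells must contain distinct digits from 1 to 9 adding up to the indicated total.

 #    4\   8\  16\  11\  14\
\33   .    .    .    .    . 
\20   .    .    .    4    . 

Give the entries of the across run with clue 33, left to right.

4 in 2 cells must be {1,3}; 16 in 2 cells must be {7,9}.
The 33 across and the 4 down share only 3, so R1C1 = 3.
R1C4 = 11 − 4 = 7 completes the 11 down.
R2C1 = 4 − 3 = 1 completes the 4 down.
Given what's placed, R2C3 must be 7 to fit the 20 across and 16 down.
Given what's placed, R1C2 must be 6 to fit the 33 across and 8 down.
R1C3 = 16 − 7 = 9 completes the 16 down.
R1C5 = 33 − 25 = 8 completes the 33 across.

3, 6, 9, 7, 8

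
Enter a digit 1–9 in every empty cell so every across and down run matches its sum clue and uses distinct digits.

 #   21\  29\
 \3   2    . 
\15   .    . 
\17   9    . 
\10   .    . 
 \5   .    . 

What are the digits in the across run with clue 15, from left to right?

3 in 2 cells must be {1,2}; 17 in 2 cells must be {8,9}.
R1C2 = 3 − 2 = 1 completes the 3 across.
Given what's placed, R2C1 must be 6 to fit the 15 across and 21 down.
R2C2 = 15 − 6 = 9 completes the 15 across.

6 9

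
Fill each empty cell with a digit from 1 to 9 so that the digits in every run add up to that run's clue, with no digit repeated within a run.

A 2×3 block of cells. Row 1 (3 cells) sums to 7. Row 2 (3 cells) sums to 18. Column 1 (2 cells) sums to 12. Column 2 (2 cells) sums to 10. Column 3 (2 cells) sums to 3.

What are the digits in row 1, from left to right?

4 1 2

7 in 3 cells must be {1,2,4}; 3 in 2 cells must be {1,2}.
The 7 across and the 12 down share only 4, so (1,1) = 4.
(2,1) = 12 − 4 = 8 completes the 12 down.
Given what's placed, (2,3) must be 1 to fit the 18 across and 3 down.
(1,3) = 3 − 1 = 2 completes the 3 down.
(2,2) = 18 − 9 = 9 completes the 18 across.
(1,2) = 7 − 6 = 1 completes the 7 across.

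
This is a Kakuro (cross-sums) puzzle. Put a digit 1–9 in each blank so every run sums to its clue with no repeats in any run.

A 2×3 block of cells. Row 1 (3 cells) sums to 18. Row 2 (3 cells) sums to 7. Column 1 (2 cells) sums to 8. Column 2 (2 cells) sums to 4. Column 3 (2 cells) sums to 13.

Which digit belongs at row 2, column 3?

7 in 3 cells must be {1,2,4}; 4 in 2 cells must be {1,3}.
The 7 across and the 4 down share only 1, so (2,2) = 1.
Given what's placed, (2,3) must be 4 to fit the 7 across and 13 down.
(1,2) = 4 − 1 = 3 completes the 4 down.
(1,3) = 13 − 4 = 9 completes the 13 down.
(2,1) = 7 − 5 = 2 completes the 7 across.
(1,1) = 18 − 12 = 6 completes the 18 across.

4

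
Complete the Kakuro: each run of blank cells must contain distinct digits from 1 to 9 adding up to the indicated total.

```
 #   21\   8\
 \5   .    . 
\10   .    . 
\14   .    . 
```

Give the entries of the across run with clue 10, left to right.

The 5 across and the 21 down share only 4, so R1C1 = 4.
R1C2 = 5 − 4 = 1 completes the 5 across.
Given what's placed, R3C2 must be 5 to fit the 14 across and 8 down.
R2C2 = 8 − 6 = 2 completes the 8 down.
R3C1 = 14 − 5 = 9 completes the 14 across.
R2C1 = 10 − 2 = 8 completes the 10 across.

8, 2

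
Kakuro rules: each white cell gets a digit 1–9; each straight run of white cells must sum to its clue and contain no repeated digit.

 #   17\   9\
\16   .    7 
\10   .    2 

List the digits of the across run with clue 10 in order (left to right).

16 in 2 cells must be {7,9}; 17 in 2 cells must be {8,9}.
R1C1 = 16 − 7 = 9 completes the 16 across.
R2C1 = 10 − 2 = 8 completes the 10 across.

8 2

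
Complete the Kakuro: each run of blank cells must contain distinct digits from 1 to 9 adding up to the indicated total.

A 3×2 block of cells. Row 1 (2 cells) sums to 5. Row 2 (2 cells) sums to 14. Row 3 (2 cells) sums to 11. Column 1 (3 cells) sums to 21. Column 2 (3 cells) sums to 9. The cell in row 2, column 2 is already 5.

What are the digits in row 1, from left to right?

4 1

The 5 across and the 21 down share only 4, so (1,1) = 4.
(1,2) = 5 − 4 = 1 completes the 5 across.
(2,1) = 14 − 5 = 9 completes the 14 across.
(3,1) = 21 − 13 = 8 completes the 21 down.
(3,2) = 11 − 8 = 3 completes the 11 across.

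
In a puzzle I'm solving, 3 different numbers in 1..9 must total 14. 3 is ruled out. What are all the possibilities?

{1,4,9}; {1,5,8}; {1,6,7}; {2,4,8}; {2,5,7}

3 distinct digits from 1–9 sum between 6 and 24.
Dropping sets that contain 3.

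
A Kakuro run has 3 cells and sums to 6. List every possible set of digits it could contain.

{1,2,3}

3 distinct digits from 1–9 sum between 6 and 24.
Only one set works: {1,2,3}.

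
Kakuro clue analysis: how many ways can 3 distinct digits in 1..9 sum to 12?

3 distinct digits from 1–9 sum between 6 and 24.

7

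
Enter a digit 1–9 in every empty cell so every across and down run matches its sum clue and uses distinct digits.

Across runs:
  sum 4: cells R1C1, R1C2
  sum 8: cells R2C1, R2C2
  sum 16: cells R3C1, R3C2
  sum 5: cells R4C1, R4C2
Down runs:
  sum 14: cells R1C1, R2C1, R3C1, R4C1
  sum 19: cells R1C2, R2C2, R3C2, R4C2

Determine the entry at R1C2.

4 in 2 cells must be {1,3}; 16 in 2 cells must be {7,9}.
Only 7 fits R3C1 under both its across sum 16 and down sum 14.
R3C2 = 16 − 7 = 9 completes the 16 across.
Given what's placed, R1C1 must be 1 to fit the 4 across and 14 down.
R1C2 = 4 − 1 = 3 completes the 4 across.

3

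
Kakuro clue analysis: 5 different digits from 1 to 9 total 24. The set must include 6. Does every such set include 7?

No

Counterexample: {1,3,5,6,9} sums to 24 under that restriction without using 7.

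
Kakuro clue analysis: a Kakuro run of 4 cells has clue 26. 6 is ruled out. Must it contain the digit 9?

Every partition of 26 into 4 distinct digits under that restriction includes 9: {2,7,8,9}, {4,5,8,9}.

Yes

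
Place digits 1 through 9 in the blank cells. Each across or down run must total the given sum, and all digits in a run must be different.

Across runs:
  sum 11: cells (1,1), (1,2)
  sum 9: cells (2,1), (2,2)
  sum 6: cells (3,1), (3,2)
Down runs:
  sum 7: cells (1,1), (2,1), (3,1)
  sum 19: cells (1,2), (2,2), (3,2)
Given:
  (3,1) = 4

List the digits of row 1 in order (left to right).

2, 9

7 in 3 cells must be {1,2,4}.
(1,1) = 2: the only remaining digit allowed by both the 11 across and the 7 down.
(1,2) = 11 − 2 = 9 completes the 11 across.
(2,1) = 7 − 6 = 1 completes the 7 down.
(2,2) = 9 − 1 = 8 completes the 9 across.
(3,2) = 6 − 4 = 2 completes the 6 across.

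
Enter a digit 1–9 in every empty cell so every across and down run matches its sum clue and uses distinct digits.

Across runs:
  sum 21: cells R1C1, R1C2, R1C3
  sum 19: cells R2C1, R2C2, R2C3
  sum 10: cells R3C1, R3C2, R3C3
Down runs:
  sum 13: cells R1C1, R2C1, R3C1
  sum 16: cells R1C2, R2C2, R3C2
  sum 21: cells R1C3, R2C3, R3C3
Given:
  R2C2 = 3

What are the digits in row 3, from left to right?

No cell is forced outright now. R2C1 can only be 7 or 9 (the digits allowed by both its 19 across and its 13 down). If R2C1 = 9: then R1C1 would have to be in {4,5,6,7,8,9} for the 21 across but in {1,3} for the 13 down — contradiction. So R2C1 = 7.
R2C3 = 19 − 10 = 9 completes the 19 across.
No cell is forced outright now. R1C1 can only be 4 or 5 (the digits allowed by both its 21 across and its 13 down). If R1C1 = 4: that forces R1C3 = 8, R3C1 = 2, after which R3C3 would have to be in {1,3,5,7} for the 10 across but in {4} for the 21 down — contradiction. So R1C1 = 5.
Given what's placed, R1C3 must be 7 to fit the 21 across and 21 down.
R3C1 = 13 − 12 = 1 completes the 13 down.
R3C3 = 21 − 16 = 5 completes the 21 down.
R1C2 = 21 − 12 = 9 completes the 21 across.
R3C2 = 10 − 6 = 4 completes the 10 across.

1 4 5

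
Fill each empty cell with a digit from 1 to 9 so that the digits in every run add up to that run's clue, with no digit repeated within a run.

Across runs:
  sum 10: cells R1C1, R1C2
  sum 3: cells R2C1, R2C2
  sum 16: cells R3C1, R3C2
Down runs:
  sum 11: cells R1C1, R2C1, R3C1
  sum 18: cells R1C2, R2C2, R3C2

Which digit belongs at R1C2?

7

3 in 2 cells must be {1,2}; 16 in 2 cells must be {7,9}.
The 16 across and the 11 down share only 7, so R3C1 = 7.
R3C2 = 16 − 7 = 9 completes the 16 across.
Given what's placed, R2C1 must be 1 to fit the 3 across and 11 down.
R2C2 = 3 − 1 = 2 completes the 3 across.
R1C1 = 11 − 8 = 3 completes the 11 down.
R1C2 = 10 − 3 = 7 completes the 10 across.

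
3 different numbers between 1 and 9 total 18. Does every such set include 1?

Counterexample: {2,7,9} sums to 18 without using 1.

No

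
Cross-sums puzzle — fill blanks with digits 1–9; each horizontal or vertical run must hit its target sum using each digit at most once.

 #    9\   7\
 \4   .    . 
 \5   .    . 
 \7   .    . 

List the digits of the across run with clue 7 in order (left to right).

5 2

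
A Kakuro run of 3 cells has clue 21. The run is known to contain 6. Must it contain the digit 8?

The only way to make 21 from 3 distinct digits under that restriction is {6,7,8}, which contains 8.

Yes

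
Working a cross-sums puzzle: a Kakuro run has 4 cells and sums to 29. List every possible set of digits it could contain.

4 distinct digits from 1–9 sum between 10 and 30.
Only one set works: {5,7,8,9}.

{5,7,8,9}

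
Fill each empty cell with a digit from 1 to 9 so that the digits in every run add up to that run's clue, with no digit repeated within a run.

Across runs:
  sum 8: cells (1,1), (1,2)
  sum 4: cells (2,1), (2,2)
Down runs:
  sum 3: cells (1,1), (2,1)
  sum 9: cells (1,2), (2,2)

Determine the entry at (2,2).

3

4 in 2 cells must be {1,3}; 3 in 2 cells must be {1,2}.
The 4 across and the 3 down share only 1, so (2,1) = 1.
(2,2) = 4 − 1 = 3 completes the 4 across.
(1,1) = 3 − 1 = 2 completes the 3 down.
(1,2) = 8 − 2 = 6 completes the 8 across.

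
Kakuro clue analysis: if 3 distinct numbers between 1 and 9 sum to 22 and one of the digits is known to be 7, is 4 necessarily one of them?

No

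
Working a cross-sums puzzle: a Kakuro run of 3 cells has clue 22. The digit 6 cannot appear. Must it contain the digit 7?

The only way to make 22 from 3 distinct digits under that restriction is {5,8,9}, which does not contain 7.

No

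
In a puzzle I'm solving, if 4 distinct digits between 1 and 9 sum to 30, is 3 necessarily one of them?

The only way to make 30 from 4 distinct digits is {6,7,8,9}, which does not contain 3.

No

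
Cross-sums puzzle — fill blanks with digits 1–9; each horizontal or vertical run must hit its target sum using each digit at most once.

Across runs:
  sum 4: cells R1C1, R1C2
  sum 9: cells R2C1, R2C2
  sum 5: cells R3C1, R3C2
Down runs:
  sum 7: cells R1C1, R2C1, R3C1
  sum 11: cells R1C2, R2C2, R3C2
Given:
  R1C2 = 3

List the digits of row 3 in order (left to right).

4 1

4 in 2 cells must be {1,3}; 7 in 3 cells must be {1,2,4}.
R1C1 = 4 − 3 = 1 completes the 4 across.
No cell is forced outright now. R2C1 can only be 2 or 4 (the digits allowed by both its 9 across and its 7 down). If R2C1 = 4: then R2C2 would have to be in {5} for the 9 across but in {1,2,6,7} for the 11 down — contradiction. So R2C1 = 2.
R2C2 = 9 − 2 = 7 completes the 9 across.
R3C1 = 7 − 3 = 4 completes the 7 down.
R3C2 = 5 − 4 = 1 completes the 5 across.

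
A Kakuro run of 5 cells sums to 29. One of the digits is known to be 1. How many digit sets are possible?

2

5 distinct digits from 1–9 sum between 15 and 35.
Keeping only sets containing 1.
Enumerating: {1,4,7,8,9}, {1,5,6,8,9}.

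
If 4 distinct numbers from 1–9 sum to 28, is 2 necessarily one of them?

Counterexample: {4,7,8,9} sums to 28 without using 2.

No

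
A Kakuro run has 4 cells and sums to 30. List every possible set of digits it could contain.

4 distinct digits from 1–9 sum between 10 and 30.
Only one set works: {6,7,8,9}.

{6,7,8,9}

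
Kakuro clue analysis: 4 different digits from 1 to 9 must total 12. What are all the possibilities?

4 distinct digits from 1–9 sum between 10 and 30.

{1,2,3,6}; {1,2,4,5}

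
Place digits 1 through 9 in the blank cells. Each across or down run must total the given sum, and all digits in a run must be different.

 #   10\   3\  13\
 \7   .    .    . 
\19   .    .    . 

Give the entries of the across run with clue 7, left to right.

2 1 4

7 in 3 cells must be {1,2,4}; 3 in 2 cells must be {1,2}.
The 7 across and the 13 down share only 4, so R1C3 = 4.
The 19 across and the 3 down share only 2, so R2C2 = 2.
R2C3 = 13 − 4 = 9 completes the 13 down.
R1C2 = 3 − 2 = 1 completes the 3 down.
R2C1 = 19 − 11 = 8 completes the 19 across.
R1C1 = 7 − 5 = 2 completes the 7 across.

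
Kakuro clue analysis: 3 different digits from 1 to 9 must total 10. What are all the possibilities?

{1,2,7}; {1,3,6}; {1,4,5}; {2,3,5}

3 distinct digits from 1–9 sum between 6 and 24.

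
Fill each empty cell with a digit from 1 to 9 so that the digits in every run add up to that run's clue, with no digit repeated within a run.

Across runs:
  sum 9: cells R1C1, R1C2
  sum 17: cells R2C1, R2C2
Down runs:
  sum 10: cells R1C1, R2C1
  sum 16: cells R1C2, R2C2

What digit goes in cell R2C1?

8

17 in 2 cells must be {8,9}; 16 in 2 cells must be {7,9}.
The 9 across and the 16 down share only 7, so R1C2 = 7.
R2C2 = 16 − 7 = 9 completes the 16 down.
R1C1 = 9 − 7 = 2 completes the 9 across.
R2C1 = 17 − 9 = 8 completes the 17 across.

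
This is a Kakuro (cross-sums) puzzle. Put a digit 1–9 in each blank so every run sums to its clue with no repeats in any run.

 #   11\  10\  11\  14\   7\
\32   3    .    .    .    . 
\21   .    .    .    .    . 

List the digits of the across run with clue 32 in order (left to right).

3 9 7 8 5

R1C5 = 5: the only remaining digit allowed by both the 32 across and the 7 down.
R2C1 = 11 − 3 = 8 completes the 11 down.
R2C5 = 7 − 5 = 2 completes the 7 down.
R2C4 = 6: the only remaining digit allowed by both the 21 across and the 14 down.
R1C4 = 14 − 6 = 8 completes the 14 down.
Given what's placed, R2C3 must be 4 to fit the 21 across and 11 down.
R1C3 = 11 − 4 = 7 completes the 11 down.
R2C2 = 21 − 20 = 1 completes the 21 across.
R1C2 = 32 − 23 = 9 completes the 32 across.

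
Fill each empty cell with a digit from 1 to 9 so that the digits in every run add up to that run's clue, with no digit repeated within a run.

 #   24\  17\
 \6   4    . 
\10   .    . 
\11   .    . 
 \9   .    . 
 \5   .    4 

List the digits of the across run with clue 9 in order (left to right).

R1C2 = 6 − 4 = 2 completes the 6 across.
R5C1 = 5 − 4 = 1 completes the 5 across.
Nothing is forced directly, so branch on R3C2, whose candidates are 3 or 7. If R3C2 = 7: then R3C1 would have to be in {4} for the 11 across but in {2,3,5,6,7,8,9} for the 24 down — contradiction. So R3C2 = 3.
R3C1 = 11 − 3 = 8 completes the 11 across.
No cell is forced outright now. R2C2 can only be 1 or 7 (the digits allowed by both its 10 across and its 17 down). If R2C2 = 7: then R2C1 would have to be in {3} for the 10 across but in {2,5,6,9} for the 24 down — contradiction. So R2C2 = 1.
R2C1 = 10 − 1 = 9 completes the 10 across.
R4C1 = 24 − 22 = 2 completes the 24 down.
R4C2 = 9 − 2 = 7 completes the 9 across.

2, 7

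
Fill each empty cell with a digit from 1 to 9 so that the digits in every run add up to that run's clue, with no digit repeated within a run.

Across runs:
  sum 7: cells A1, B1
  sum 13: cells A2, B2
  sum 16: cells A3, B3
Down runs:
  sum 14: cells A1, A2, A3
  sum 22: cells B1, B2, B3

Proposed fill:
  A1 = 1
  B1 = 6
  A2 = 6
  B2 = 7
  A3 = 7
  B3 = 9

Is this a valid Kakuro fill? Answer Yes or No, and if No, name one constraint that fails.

Across: 1+6=7; 6+7=13; 7+9=16. Down: 1+6+7=14; 6+7+9=22. No digit repeats within any run.

Yes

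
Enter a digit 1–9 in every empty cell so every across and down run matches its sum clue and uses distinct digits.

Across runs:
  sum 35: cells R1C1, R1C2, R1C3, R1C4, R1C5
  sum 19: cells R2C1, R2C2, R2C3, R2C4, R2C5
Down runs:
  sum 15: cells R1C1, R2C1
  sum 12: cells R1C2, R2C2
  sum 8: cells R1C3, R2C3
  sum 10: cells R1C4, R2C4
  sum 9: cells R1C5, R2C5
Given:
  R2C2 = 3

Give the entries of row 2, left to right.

9, 3, 1, 2, 4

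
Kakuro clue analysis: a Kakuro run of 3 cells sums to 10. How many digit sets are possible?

4

3 distinct digits from 1–9 sum between 6 and 24.
Enumerating: {1,2,7}, {1,3,6}, {1,4,5}, {2,3,5}.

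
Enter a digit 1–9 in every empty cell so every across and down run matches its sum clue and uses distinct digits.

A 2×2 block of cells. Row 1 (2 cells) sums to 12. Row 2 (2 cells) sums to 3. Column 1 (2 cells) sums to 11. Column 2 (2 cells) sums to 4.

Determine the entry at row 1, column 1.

3 in 2 cells must be {1,2}; 4 in 2 cells must be {1,3}.
The 12 across and the 4 down share only 3, so (1,2) = 3.
The 3 across and the 11 down share only 2, so (2,1) = 2.
(2,2) = 3 − 2 = 1 completes the 3 across.
(1,1) = 12 − 3 = 9 completes the 12 across.

9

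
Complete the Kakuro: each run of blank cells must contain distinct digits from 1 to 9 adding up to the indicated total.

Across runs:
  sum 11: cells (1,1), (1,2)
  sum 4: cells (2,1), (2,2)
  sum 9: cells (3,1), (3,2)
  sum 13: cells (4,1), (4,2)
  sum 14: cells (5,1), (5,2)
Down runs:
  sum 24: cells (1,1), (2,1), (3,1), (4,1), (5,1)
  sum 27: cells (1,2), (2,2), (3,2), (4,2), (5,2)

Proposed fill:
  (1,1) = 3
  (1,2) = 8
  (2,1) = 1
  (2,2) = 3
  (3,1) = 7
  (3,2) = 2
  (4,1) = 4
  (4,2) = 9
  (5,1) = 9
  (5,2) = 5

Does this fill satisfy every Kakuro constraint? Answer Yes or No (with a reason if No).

Yes

Across: 3+8=11; 1+3=4; 7+2=9; 4+9=13; 9+5=14. Down: 3+1+7+4+9=24; 8+3+2+9+5=27. No digit repeats within any run.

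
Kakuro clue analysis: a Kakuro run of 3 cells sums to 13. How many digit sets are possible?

3 distinct digits from 1–9 sum between 6 and 24.

7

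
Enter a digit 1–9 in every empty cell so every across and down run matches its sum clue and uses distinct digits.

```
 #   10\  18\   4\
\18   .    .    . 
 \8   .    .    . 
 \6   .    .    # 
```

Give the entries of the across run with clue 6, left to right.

1 5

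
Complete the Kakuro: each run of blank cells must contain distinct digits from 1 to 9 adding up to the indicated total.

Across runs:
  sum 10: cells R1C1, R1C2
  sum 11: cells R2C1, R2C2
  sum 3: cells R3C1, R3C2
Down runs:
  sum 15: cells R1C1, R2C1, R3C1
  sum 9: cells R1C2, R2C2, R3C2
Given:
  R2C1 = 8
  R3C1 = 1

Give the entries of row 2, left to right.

8 3

3 in 2 cells must be {1,2}.
R1C1 = 15 − 9 = 6 completes the 15 down.
R1C2 = 10 − 6 = 4 completes the 10 across.
R2C2 = 11 − 8 = 3 completes the 11 across.
R3C2 = 3 − 1 = 2 completes the 3 across.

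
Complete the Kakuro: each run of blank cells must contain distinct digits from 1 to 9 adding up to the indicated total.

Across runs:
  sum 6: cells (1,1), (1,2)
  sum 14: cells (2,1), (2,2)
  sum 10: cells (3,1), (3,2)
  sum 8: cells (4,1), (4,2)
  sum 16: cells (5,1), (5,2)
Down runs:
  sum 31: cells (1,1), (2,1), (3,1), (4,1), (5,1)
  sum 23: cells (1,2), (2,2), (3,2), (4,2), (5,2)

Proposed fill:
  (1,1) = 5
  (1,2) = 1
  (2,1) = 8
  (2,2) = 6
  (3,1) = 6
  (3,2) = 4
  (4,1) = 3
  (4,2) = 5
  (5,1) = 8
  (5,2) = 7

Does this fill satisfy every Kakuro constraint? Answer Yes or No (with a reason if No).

No — the across run (5,1)–(5,2) sums to 15, not 16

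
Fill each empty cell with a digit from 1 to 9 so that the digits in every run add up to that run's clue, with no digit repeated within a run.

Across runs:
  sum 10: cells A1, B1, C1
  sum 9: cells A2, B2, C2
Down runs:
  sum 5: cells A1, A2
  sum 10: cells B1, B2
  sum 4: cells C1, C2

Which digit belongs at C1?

1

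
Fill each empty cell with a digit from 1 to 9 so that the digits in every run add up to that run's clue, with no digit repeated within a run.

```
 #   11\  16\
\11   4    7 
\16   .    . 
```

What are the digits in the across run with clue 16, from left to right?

16 in 2 cells must be {7,9}.
R2C1 = 11 − 4 = 7 completes the 11 down.
R2C2 = 16 − 7 = 9 completes the 16 across.

7, 9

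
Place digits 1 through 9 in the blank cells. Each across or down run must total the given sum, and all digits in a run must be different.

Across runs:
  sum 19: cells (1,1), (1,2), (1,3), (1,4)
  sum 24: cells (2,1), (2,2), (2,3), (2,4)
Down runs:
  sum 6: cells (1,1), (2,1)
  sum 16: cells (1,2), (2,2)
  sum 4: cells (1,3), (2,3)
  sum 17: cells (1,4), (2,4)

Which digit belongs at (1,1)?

2

16 in 2 cells must be {7,9}; 4 in 2 cells must be {1,3}; 17 in 2 cells must be {8,9}.
Nothing is forced directly, so branch on (1,2), whose candidates are 7 or 9. If (1,2) = 9: then (1,4) would have to be in {1,2,3,4,5,6,7} for the 19 across but in {8,9} for the 17 down — contradiction. So (1,2) = 7.
(2,2) = 16 − 7 = 9 completes the 16 down.
Given what's placed, (2,4) must be 8 to fit the 24 across and 17 down.
(1,4) = 17 − 8 = 9 completes the 17 down.
(1,3) = 1: the only remaining digit allowed by both the 19 across and the 4 down.
(2,3) = 4 − 1 = 3 completes the 4 down.
(1,1) = 19 − 17 = 2 completes the 19 across.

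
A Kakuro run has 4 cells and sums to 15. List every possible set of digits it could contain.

{1,2,3,9}; {1,2,4,8}; {1,2,5,7}; {1,3,4,7}; {1,3,5,6}; {2,3,4,6}

4 distinct digits from 1–9 sum between 10 and 30.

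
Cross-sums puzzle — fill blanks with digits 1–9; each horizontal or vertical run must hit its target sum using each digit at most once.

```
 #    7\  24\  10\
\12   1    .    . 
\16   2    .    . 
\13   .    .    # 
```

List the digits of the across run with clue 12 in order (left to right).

1 7 4

7 in 3 cells must be {1,2,4}; 24 in 3 cells must be {7,8,9}.
R3C1 = 7 − 3 = 4 completes the 7 down.
R3C2 = 13 − 4 = 9 completes the 13 across.
R2C2 = 8: the only remaining digit allowed by both the 16 across and the 24 down.
R2C3 = 16 − 10 = 6 completes the 16 across.
R1C2 = 24 − 17 = 7 completes the 24 down.
R1C3 = 12 − 8 = 4 completes the 12 across.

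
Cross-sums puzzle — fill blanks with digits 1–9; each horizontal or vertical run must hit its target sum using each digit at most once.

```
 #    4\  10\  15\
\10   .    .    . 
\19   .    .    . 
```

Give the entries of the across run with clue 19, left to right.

4 in 2 cells must be {1,3}.
The 19 across and the 4 down share only 3, so R2C1 = 3.
R1C1 = 4 − 3 = 1 completes the 4 down.
Nothing is forced directly, so branch on R2C2, whose candidates are 7 or 9. If R2C2 = 9: then R1C2 would have to be in {2,3,4,5,6,7} for the 10 across but in {1} for the 10 down — contradiction. So R2C2 = 7.
R1C2 = 10 − 7 = 3 completes the 10 down.
R1C3 = 10 − 4 = 6 completes the 10 across.
R2C3 = 19 − 10 = 9 completes the 19 across.

3 7 9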